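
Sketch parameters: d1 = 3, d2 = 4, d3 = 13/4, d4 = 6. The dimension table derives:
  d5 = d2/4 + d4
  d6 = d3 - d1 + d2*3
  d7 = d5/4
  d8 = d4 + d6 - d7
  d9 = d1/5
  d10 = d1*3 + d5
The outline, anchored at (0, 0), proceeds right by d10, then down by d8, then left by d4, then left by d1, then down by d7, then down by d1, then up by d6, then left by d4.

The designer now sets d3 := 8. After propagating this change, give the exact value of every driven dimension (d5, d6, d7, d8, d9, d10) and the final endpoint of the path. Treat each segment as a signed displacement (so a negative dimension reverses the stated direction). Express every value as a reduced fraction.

d5 = 7
d6 = 17
d7 = 7/4
d8 = 85/4
d9 = 3/5
d10 = 16
endpoint = (1, -9)

Apply edit: d3 := 8
  d5 = d2/4 + d4 = 7
  d6 = d3 - d1 + d2*3 = 17
  d7 = d5/4 = 7/4
  d8 = d4 + d6 - d7 = 85/4
  d9 = d1/5 = 3/5
  d10 = d1*3 + d5 = 16
Walk from origin (0, 0):
  seg 1: right by d10 = 16 → (16, 0)
  seg 2: down by d8 = 85/4 → (16, -85/4)
  seg 3: left by d4 = 6 → (10, -85/4)
  seg 4: left by d1 = 3 → (7, -85/4)
  seg 5: down by d7 = 7/4 → (7, -23)
  seg 6: down by d1 = 3 → (7, -26)
  seg 7: up by d6 = 17 → (7, -9)
  seg 8: left by d4 = 6 → (1, -9)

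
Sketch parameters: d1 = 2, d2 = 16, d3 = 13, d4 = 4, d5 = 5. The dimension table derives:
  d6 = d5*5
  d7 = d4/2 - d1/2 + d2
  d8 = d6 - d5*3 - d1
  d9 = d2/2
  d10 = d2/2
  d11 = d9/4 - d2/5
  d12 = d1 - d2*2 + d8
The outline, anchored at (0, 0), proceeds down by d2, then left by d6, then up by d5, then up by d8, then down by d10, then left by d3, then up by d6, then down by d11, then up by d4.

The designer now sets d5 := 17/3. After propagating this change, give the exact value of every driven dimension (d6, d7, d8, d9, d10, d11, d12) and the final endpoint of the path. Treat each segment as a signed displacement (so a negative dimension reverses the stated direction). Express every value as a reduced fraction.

Apply edit: d5 := 17/3
  d6 = d5*5 = 85/3
  d7 = d4/2 - d1/2 + d2 = 17
  d8 = d6 - d5*3 - d1 = 28/3
  d9 = d2/2 = 8
  d10 = d2/2 = 8
  d11 = d9/4 - d2/5 = -6/5
  d12 = d1 - d2*2 + d8 = -62/3
Walk from origin (0, 0):
  seg 1: down by d2 = 16 → (0, -16)
  seg 2: left by d6 = 85/3 → (-85/3, -16)
  seg 3: up by d5 = 17/3 → (-85/3, -31/3)
  seg 4: up by d8 = 28/3 → (-85/3, -1)
  seg 5: down by d10 = 8 → (-85/3, -9)
  seg 6: left by d3 = 13 → (-124/3, -9)
  seg 7: up by d6 = 85/3 → (-124/3, 58/3)
  seg 8: down by d11 = -6/5 → (-124/3, 308/15)
  seg 9: up by d4 = 4 → (-124/3, 368/15)

d6 = 85/3
d7 = 17
d8 = 28/3
d9 = 8
d10 = 8
d11 = -6/5
d12 = -62/3
endpoint = (-124/3, 368/15)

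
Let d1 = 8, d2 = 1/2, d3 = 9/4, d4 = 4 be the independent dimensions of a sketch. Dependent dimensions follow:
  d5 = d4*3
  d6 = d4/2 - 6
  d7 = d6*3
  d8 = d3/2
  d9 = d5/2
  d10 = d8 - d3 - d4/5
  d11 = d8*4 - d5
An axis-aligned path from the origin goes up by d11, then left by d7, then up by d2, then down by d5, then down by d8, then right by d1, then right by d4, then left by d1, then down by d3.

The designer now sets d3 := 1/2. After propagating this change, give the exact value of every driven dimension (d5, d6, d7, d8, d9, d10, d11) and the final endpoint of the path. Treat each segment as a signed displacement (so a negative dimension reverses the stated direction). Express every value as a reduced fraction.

d5 = 12
d6 = -4
d7 = -12
d8 = 1/4
d9 = 6
d10 = -21/20
d11 = -11
endpoint = (16, -93/4)

Apply edit: d3 := 1/2
  d5 = d4*3 = 12
  d6 = d4/2 - 6 = -4
  d7 = d6*3 = -12
  d8 = d3/2 = 1/4
  d9 = d5/2 = 6
  d10 = d8 - d3 - d4/5 = -21/20
  d11 = d8*4 - d5 = -11
Walk from origin (0, 0):
  seg 1: up by d11 = -11 → (0, -11)
  seg 2: left by d7 = -12 → (12, -11)
  seg 3: up by d2 = 1/2 → (12, -21/2)
  seg 4: down by d5 = 12 → (12, -45/2)
  seg 5: down by d8 = 1/4 → (12, -91/4)
  seg 6: right by d1 = 8 → (20, -91/4)
  seg 7: right by d4 = 4 → (24, -91/4)
  seg 8: left by d1 = 8 → (16, -91/4)
  seg 9: down by d3 = 1/2 → (16, -93/4)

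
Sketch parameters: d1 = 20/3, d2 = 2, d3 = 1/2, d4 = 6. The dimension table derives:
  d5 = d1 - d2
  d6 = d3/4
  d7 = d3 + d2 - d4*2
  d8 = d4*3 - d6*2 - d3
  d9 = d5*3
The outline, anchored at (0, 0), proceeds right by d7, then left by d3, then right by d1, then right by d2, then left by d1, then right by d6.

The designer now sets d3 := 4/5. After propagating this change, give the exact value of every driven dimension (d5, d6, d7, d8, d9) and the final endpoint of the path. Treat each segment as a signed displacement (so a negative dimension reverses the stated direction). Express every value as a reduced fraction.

Apply edit: d3 := 4/5
  d5 = d1 - d2 = 14/3
  d6 = d3/4 = 1/5
  d7 = d3 + d2 - d4*2 = -46/5
  d8 = d4*3 - d6*2 - d3 = 84/5
  d9 = d5*3 = 14
Walk from origin (0, 0):
  seg 1: right by d7 = -46/5 → (-46/5, 0)
  seg 2: left by d3 = 4/5 → (-10, 0)
  seg 3: right by d1 = 20/3 → (-10/3, 0)
  seg 4: right by d2 = 2 → (-4/3, 0)
  seg 5: left by d1 = 20/3 → (-8, 0)
  seg 6: right by d6 = 1/5 → (-39/5, 0)

d5 = 14/3
d6 = 1/5
d7 = -46/5
d8 = 84/5
d9 = 14
endpoint = (-39/5, 0)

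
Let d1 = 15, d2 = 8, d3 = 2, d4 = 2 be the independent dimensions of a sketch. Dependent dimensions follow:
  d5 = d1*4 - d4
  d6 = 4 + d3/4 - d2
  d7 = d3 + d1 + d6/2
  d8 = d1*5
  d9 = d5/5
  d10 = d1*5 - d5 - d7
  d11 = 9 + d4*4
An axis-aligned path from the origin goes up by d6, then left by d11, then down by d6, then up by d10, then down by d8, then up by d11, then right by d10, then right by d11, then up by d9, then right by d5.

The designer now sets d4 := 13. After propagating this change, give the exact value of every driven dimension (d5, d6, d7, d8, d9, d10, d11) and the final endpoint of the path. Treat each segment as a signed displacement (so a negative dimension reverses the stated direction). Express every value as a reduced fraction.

d5 = 47
d6 = -7/2
d7 = 61/4
d8 = 75
d9 = 47/5
d10 = 51/4
d11 = 61
endpoint = (239/4, 163/20)

Apply edit: d4 := 13
  d5 = d1*4 - d4 = 47
  d6 = 4 + d3/4 - d2 = -7/2
  d7 = d3 + d1 + d6/2 = 61/4
  d8 = d1*5 = 75
  d9 = d5/5 = 47/5
  d10 = d1*5 - d5 - d7 = 51/4
  d11 = 9 + d4*4 = 61
Walk from origin (0, 0):
  seg 1: up by d6 = -7/2 → (0, -7/2)
  seg 2: left by d11 = 61 → (-61, -7/2)
  seg 3: down by d6 = -7/2 → (-61, 0)
  seg 4: up by d10 = 51/4 → (-61, 51/4)
  seg 5: down by d8 = 75 → (-61, -249/4)
  seg 6: up by d11 = 61 → (-61, -5/4)
  seg 7: right by d10 = 51/4 → (-193/4, -5/4)
  seg 8: right by d11 = 61 → (51/4, -5/4)
  seg 9: up by d9 = 47/5 → (51/4, 163/20)
  seg 10: right by d5 = 47 → (239/4, 163/20)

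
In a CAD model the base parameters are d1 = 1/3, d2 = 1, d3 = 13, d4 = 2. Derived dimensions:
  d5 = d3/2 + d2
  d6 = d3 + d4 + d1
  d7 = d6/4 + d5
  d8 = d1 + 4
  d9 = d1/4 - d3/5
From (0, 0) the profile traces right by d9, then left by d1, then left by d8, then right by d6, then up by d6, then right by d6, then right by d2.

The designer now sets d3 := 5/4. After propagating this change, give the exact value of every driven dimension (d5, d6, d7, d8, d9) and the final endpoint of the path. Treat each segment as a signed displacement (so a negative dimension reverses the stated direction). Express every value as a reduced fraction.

d5 = 13/8
d6 = 43/12
d7 = 121/48
d8 = 13/3
d9 = -1/6
endpoint = (10/3, 43/12)

Apply edit: d3 := 5/4
  d5 = d3/2 + d2 = 13/8
  d6 = d3 + d4 + d1 = 43/12
  d7 = d6/4 + d5 = 121/48
  d8 = d1 + 4 = 13/3
  d9 = d1/4 - d3/5 = -1/6
Walk from origin (0, 0):
  seg 1: right by d9 = -1/6 → (-1/6, 0)
  seg 2: left by d1 = 1/3 → (-1/2, 0)
  seg 3: left by d8 = 13/3 → (-29/6, 0)
  seg 4: right by d6 = 43/12 → (-5/4, 0)
  seg 5: up by d6 = 43/12 → (-5/4, 43/12)
  seg 6: right by d6 = 43/12 → (7/3, 43/12)
  seg 7: right by d2 = 1 → (10/3, 43/12)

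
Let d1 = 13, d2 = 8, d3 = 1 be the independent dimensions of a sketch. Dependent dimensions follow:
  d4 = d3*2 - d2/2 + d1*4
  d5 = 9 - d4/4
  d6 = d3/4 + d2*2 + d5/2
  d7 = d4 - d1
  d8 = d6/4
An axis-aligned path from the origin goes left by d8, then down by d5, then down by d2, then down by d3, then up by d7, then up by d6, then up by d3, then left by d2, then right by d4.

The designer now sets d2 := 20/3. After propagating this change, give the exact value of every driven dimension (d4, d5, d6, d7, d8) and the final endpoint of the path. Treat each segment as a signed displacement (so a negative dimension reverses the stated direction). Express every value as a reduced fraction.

Apply edit: d2 := 20/3
  d4 = d3*2 - d2/2 + d1*4 = 152/3
  d5 = 9 - d4/4 = -11/3
  d6 = d3/4 + d2*2 + d5/2 = 47/4
  d7 = d4 - d1 = 113/3
  d8 = d6/4 = 47/16
Walk from origin (0, 0):
  seg 1: left by d8 = 47/16 → (-47/16, 0)
  seg 2: down by d5 = -11/3 → (-47/16, 11/3)
  seg 3: down by d2 = 20/3 → (-47/16, -3)
  seg 4: down by d3 = 1 → (-47/16, -4)
  seg 5: up by d7 = 113/3 → (-47/16, 101/3)
  seg 6: up by d6 = 47/4 → (-47/16, 545/12)
  seg 7: up by d3 = 1 → (-47/16, 557/12)
  seg 8: left by d2 = 20/3 → (-461/48, 557/12)
  seg 9: right by d4 = 152/3 → (657/16, 557/12)

d4 = 152/3
d5 = -11/3
d6 = 47/4
d7 = 113/3
d8 = 47/16
endpoint = (657/16, 557/12)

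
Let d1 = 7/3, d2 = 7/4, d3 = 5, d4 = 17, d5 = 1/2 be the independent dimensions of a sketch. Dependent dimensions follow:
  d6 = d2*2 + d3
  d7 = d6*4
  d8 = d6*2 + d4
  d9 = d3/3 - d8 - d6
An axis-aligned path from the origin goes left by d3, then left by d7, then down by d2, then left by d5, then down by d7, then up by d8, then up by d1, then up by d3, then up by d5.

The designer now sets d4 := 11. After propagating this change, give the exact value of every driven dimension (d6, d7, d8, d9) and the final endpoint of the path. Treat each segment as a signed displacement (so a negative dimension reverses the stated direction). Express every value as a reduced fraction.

d6 = 17/2
d7 = 34
d8 = 28
d9 = -209/6
endpoint = (-79/2, 1/12)

Apply edit: d4 := 11
  d6 = d2*2 + d3 = 17/2
  d7 = d6*4 = 34
  d8 = d6*2 + d4 = 28
  d9 = d3/3 - d8 - d6 = -209/6
Walk from origin (0, 0):
  seg 1: left by d3 = 5 → (-5, 0)
  seg 2: left by d7 = 34 → (-39, 0)
  seg 3: down by d2 = 7/4 → (-39, -7/4)
  seg 4: left by d5 = 1/2 → (-79/2, -7/4)
  seg 5: down by d7 = 34 → (-79/2, -143/4)
  seg 6: up by d8 = 28 → (-79/2, -31/4)
  seg 7: up by d1 = 7/3 → (-79/2, -65/12)
  seg 8: up by d3 = 5 → (-79/2, -5/12)
  seg 9: up by d5 = 1/2 → (-79/2, 1/12)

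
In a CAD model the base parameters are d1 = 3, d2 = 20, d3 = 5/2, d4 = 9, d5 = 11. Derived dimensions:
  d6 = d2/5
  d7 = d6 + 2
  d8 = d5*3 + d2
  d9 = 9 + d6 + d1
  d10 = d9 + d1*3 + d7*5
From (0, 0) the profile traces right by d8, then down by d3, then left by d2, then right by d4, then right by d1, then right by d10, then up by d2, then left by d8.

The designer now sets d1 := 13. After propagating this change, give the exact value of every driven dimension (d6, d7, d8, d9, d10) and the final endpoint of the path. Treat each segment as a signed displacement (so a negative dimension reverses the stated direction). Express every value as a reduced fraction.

d6 = 4
d7 = 6
d8 = 53
d9 = 26
d10 = 95
endpoint = (97, 35/2)

Apply edit: d1 := 13
  d6 = d2/5 = 4
  d7 = d6 + 2 = 6
  d8 = d5*3 + d2 = 53
  d9 = 9 + d6 + d1 = 26
  d10 = d9 + d1*3 + d7*5 = 95
Walk from origin (0, 0):
  seg 1: right by d8 = 53 → (53, 0)
  seg 2: down by d3 = 5/2 → (53, -5/2)
  seg 3: left by d2 = 20 → (33, -5/2)
  seg 4: right by d4 = 9 → (42, -5/2)
  seg 5: right by d1 = 13 → (55, -5/2)
  seg 6: right by d10 = 95 → (150, -5/2)
  seg 7: up by d2 = 20 → (150, 35/2)
  seg 8: left by d8 = 53 → (97, 35/2)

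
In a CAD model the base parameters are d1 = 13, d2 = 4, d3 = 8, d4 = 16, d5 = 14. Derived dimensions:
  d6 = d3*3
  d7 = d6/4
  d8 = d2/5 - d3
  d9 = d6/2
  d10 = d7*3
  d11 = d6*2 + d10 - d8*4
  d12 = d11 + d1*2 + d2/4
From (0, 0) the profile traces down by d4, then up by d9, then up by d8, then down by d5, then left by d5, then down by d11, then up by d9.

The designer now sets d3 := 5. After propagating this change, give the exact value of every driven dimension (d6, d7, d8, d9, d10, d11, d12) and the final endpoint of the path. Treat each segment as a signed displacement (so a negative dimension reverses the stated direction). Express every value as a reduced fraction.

Apply edit: d3 := 5
  d6 = d3*3 = 15
  d7 = d6/4 = 15/4
  d8 = d2/5 - d3 = -21/5
  d9 = d6/2 = 15/2
  d10 = d7*3 = 45/4
  d11 = d6*2 + d10 - d8*4 = 1161/20
  d12 = d11 + d1*2 + d2/4 = 1701/20
Walk from origin (0, 0):
  seg 1: down by d4 = 16 → (0, -16)
  seg 2: up by d9 = 15/2 → (0, -17/2)
  seg 3: up by d8 = -21/5 → (0, -127/10)
  seg 4: down by d5 = 14 → (0, -267/10)
  seg 5: left by d5 = 14 → (-14, -267/10)
  seg 6: down by d11 = 1161/20 → (-14, -339/4)
  seg 7: up by d9 = 15/2 → (-14, -309/4)

d6 = 15
d7 = 15/4
d8 = -21/5
d9 = 15/2
d10 = 45/4
d11 = 1161/20
d12 = 1701/20
endpoint = (-14, -309/4)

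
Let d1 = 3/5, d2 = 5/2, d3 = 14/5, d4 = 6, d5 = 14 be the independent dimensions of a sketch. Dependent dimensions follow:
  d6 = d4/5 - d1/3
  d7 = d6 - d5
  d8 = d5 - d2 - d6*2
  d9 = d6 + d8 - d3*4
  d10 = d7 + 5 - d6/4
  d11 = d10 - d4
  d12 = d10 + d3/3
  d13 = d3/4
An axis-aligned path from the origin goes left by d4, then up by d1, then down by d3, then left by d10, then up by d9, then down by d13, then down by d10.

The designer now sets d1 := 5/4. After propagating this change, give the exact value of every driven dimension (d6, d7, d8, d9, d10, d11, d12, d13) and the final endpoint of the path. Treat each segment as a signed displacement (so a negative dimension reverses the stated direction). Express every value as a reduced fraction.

Apply edit: d1 := 5/4
  d6 = d4/5 - d1/3 = 47/60
  d7 = d6 - d5 = -793/60
  d8 = d5 - d2 - d6*2 = 149/15
  d9 = d6 + d8 - d3*4 = -29/60
  d10 = d7 + 5 - d6/4 = -673/80
  d11 = d10 - d4 = -1153/80
  d12 = d10 + d3/3 = -359/48
  d13 = d3/4 = 7/10
Walk from origin (0, 0):
  seg 1: left by d4 = 6 → (-6, 0)
  seg 2: up by d1 = 5/4 → (-6, 5/4)
  seg 3: down by d3 = 14/5 → (-6, -31/20)
  seg 4: left by d10 = -673/80 → (193/80, -31/20)
  seg 5: up by d9 = -29/60 → (193/80, -61/30)
  seg 6: down by d13 = 7/10 → (193/80, -41/15)
  seg 7: down by d10 = -673/80 → (193/80, 1363/240)

d6 = 47/60
d7 = -793/60
d8 = 149/15
d9 = -29/60
d10 = -673/80
d11 = -1153/80
d12 = -359/48
d13 = 7/10
endpoint = (193/80, 1363/240)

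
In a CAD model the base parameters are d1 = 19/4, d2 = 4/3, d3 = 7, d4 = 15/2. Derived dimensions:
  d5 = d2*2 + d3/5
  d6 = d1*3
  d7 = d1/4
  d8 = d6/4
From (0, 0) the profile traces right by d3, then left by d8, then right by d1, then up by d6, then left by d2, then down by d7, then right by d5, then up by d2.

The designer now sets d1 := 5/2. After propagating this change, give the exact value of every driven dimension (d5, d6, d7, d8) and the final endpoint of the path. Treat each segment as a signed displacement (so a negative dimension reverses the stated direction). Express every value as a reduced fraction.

d5 = 61/15
d6 = 15/2
d7 = 5/8
d8 = 15/8
endpoint = (1243/120, 197/24)

Apply edit: d1 := 5/2
  d5 = d2*2 + d3/5 = 61/15
  d6 = d1*3 = 15/2
  d7 = d1/4 = 5/8
  d8 = d6/4 = 15/8
Walk from origin (0, 0):
  seg 1: right by d3 = 7 → (7, 0)
  seg 2: left by d8 = 15/8 → (41/8, 0)
  seg 3: right by d1 = 5/2 → (61/8, 0)
  seg 4: up by d6 = 15/2 → (61/8, 15/2)
  seg 5: left by d2 = 4/3 → (151/24, 15/2)
  seg 6: down by d7 = 5/8 → (151/24, 55/8)
  seg 7: right by d5 = 61/15 → (1243/120, 55/8)
  seg 8: up by d2 = 4/3 → (1243/120, 197/24)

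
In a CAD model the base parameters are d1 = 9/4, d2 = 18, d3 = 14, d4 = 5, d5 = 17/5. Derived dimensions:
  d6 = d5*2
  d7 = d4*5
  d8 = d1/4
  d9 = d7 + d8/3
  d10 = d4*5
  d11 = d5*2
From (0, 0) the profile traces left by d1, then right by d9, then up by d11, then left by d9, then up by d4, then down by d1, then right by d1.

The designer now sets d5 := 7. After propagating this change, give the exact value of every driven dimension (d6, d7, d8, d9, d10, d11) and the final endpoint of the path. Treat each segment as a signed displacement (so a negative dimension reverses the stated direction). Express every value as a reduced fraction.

d6 = 14
d7 = 25
d8 = 9/16
d9 = 403/16
d10 = 25
d11 = 14
endpoint = (0, 67/4)

Apply edit: d5 := 7
  d6 = d5*2 = 14
  d7 = d4*5 = 25
  d8 = d1/4 = 9/16
  d9 = d7 + d8/3 = 403/16
  d10 = d4*5 = 25
  d11 = d5*2 = 14
Walk from origin (0, 0):
  seg 1: left by d1 = 9/4 → (-9/4, 0)
  seg 2: right by d9 = 403/16 → (367/16, 0)
  seg 3: up by d11 = 14 → (367/16, 14)
  seg 4: left by d9 = 403/16 → (-9/4, 14)
  seg 5: up by d4 = 5 → (-9/4, 19)
  seg 6: down by d1 = 9/4 → (-9/4, 67/4)
  seg 7: right by d1 = 9/4 → (0, 67/4)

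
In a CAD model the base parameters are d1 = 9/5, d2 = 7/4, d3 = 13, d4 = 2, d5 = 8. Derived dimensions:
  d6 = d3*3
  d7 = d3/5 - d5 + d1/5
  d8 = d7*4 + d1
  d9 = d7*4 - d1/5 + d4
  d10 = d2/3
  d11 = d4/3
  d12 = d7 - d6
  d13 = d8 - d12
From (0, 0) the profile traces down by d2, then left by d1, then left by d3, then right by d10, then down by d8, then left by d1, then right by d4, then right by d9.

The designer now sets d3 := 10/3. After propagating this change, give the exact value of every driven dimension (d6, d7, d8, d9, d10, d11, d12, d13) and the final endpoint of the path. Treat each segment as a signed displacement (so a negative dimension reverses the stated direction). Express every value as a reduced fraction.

Apply edit: d3 := 10/3
  d6 = d3*3 = 10
  d7 = d3/5 - d5 + d1/5 = -523/75
  d8 = d7*4 + d1 = -1957/75
  d9 = d7*4 - d1/5 + d4 = -1969/75
  d10 = d2/3 = 7/12
  d11 = d4/3 = 2/3
  d12 = d7 - d6 = -1273/75
  d13 = d8 - d12 = -228/25
Walk from origin (0, 0):
  seg 1: down by d2 = 7/4 → (0, -7/4)
  seg 2: left by d1 = 9/5 → (-9/5, -7/4)
  seg 3: left by d3 = 10/3 → (-77/15, -7/4)
  seg 4: right by d10 = 7/12 → (-91/20, -7/4)
  seg 5: down by d8 = -1957/75 → (-91/20, 7303/300)
  seg 6: left by d1 = 9/5 → (-127/20, 7303/300)
  seg 7: right by d4 = 2 → (-87/20, 7303/300)
  seg 8: right by d9 = -1969/75 → (-9181/300, 7303/300)

d6 = 10
d7 = -523/75
d8 = -1957/75
d9 = -1969/75
d10 = 7/12
d11 = 2/3
d12 = -1273/75
d13 = -228/25
endpoint = (-9181/300, 7303/300)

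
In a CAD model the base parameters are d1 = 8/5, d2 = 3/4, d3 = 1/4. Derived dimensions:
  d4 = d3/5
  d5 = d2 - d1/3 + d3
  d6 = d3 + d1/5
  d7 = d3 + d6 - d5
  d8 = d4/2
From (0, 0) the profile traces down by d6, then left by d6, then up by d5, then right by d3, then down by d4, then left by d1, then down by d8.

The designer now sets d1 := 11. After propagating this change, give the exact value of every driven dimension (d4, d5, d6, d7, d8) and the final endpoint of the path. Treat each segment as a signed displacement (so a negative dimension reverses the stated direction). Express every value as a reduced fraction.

Apply edit: d1 := 11
  d4 = d3/5 = 1/20
  d5 = d2 - d1/3 + d3 = -8/3
  d6 = d3 + d1/5 = 49/20
  d7 = d3 + d6 - d5 = 161/30
  d8 = d4/2 = 1/40
Walk from origin (0, 0):
  seg 1: down by d6 = 49/20 → (0, -49/20)
  seg 2: left by d6 = 49/20 → (-49/20, -49/20)
  seg 3: up by d5 = -8/3 → (-49/20, -307/60)
  seg 4: right by d3 = 1/4 → (-11/5, -307/60)
  seg 5: down by d4 = 1/20 → (-11/5, -31/6)
  seg 6: left by d1 = 11 → (-66/5, -31/6)
  seg 7: down by d8 = 1/40 → (-66/5, -623/120)

d4 = 1/20
d5 = -8/3
d6 = 49/20
d7 = 161/30
d8 = 1/40
endpoint = (-66/5, -623/120)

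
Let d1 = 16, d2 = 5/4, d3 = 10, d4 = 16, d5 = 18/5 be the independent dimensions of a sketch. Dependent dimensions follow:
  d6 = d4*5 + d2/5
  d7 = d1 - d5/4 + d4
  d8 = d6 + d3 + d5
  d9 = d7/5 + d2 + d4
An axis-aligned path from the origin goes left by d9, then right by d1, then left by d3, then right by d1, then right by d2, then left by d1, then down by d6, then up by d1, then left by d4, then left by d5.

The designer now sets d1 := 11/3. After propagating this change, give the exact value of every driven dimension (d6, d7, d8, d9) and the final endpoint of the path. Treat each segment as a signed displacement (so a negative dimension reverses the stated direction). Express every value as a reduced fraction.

Apply edit: d1 := 11/3
  d6 = d4*5 + d2/5 = 321/4
  d7 = d1 - d5/4 + d4 = 563/30
  d8 = d6 + d3 + d5 = 1877/20
  d9 = d7/5 + d2 + d4 = 6301/300
Walk from origin (0, 0):
  seg 1: left by d9 = 6301/300 → (-6301/300, 0)
  seg 2: right by d1 = 11/3 → (-5201/300, 0)
  seg 3: left by d3 = 10 → (-8201/300, 0)
  seg 4: right by d1 = 11/3 → (-2367/100, 0)
  seg 5: right by d2 = 5/4 → (-1121/50, 0)
  seg 6: left by d1 = 11/3 → (-3913/150, 0)
  seg 7: down by d6 = 321/4 → (-3913/150, -321/4)
  seg 8: up by d1 = 11/3 → (-3913/150, -919/12)
  seg 9: left by d4 = 16 → (-6313/150, -919/12)
  seg 10: left by d5 = 18/5 → (-6853/150, -919/12)

d6 = 321/4
d7 = 563/30
d8 = 1877/20
d9 = 6301/300
endpoint = (-6853/150, -919/12)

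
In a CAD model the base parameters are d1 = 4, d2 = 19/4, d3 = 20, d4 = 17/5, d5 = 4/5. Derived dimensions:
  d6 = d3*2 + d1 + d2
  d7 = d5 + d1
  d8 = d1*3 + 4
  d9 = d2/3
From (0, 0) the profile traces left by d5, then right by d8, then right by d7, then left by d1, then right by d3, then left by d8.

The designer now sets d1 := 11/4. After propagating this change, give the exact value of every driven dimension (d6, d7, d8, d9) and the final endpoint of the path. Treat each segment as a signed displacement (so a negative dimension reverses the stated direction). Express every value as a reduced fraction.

Apply edit: d1 := 11/4
  d6 = d3*2 + d1 + d2 = 95/2
  d7 = d5 + d1 = 71/20
  d8 = d1*3 + 4 = 49/4
  d9 = d2/3 = 19/12
Walk from origin (0, 0):
  seg 1: left by d5 = 4/5 → (-4/5, 0)
  seg 2: right by d8 = 49/4 → (229/20, 0)
  seg 3: right by d7 = 71/20 → (15, 0)
  seg 4: left by d1 = 11/4 → (49/4, 0)
  seg 5: right by d3 = 20 → (129/4, 0)
  seg 6: left by d8 = 49/4 → (20, 0)

d6 = 95/2
d7 = 71/20
d8 = 49/4
d9 = 19/12
endpoint = (20, 0)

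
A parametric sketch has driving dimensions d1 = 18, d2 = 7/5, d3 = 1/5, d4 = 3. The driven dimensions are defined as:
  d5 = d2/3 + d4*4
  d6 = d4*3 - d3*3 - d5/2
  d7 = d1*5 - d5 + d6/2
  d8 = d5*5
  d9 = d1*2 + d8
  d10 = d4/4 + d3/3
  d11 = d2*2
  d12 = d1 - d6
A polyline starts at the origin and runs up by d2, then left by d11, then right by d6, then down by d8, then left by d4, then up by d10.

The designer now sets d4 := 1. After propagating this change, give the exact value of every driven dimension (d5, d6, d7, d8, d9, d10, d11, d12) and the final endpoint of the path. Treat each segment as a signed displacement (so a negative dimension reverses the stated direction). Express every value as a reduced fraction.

d5 = 67/15
d6 = 1/6
d7 = 5137/60
d8 = 67/3
d9 = 175/3
d10 = 19/60
d11 = 14/5
d12 = 107/6
endpoint = (-109/30, -1237/60)

Apply edit: d4 := 1
  d5 = d2/3 + d4*4 = 67/15
  d6 = d4*3 - d3*3 - d5/2 = 1/6
  d7 = d1*5 - d5 + d6/2 = 5137/60
  d8 = d5*5 = 67/3
  d9 = d1*2 + d8 = 175/3
  d10 = d4/4 + d3/3 = 19/60
  d11 = d2*2 = 14/5
  d12 = d1 - d6 = 107/6
Walk from origin (0, 0):
  seg 1: up by d2 = 7/5 → (0, 7/5)
  seg 2: left by d11 = 14/5 → (-14/5, 7/5)
  seg 3: right by d6 = 1/6 → (-79/30, 7/5)
  seg 4: down by d8 = 67/3 → (-79/30, -314/15)
  seg 5: left by d4 = 1 → (-109/30, -314/15)
  seg 6: up by d10 = 19/60 → (-109/30, -1237/60)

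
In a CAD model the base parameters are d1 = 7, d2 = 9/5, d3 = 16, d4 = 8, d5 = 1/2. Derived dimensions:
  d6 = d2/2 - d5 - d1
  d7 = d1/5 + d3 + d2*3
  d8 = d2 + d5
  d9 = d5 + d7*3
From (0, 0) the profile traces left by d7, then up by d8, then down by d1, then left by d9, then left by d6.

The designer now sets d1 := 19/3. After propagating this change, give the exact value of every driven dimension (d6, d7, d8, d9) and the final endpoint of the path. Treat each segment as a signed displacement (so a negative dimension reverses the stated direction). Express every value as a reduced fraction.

Apply edit: d1 := 19/3
  d6 = d2/2 - d5 - d1 = -89/15
  d7 = d1/5 + d3 + d2*3 = 68/3
  d8 = d2 + d5 = 23/10
  d9 = d5 + d7*3 = 137/2
Walk from origin (0, 0):
  seg 1: left by d7 = 68/3 → (-68/3, 0)
  seg 2: up by d8 = 23/10 → (-68/3, 23/10)
  seg 3: down by d1 = 19/3 → (-68/3, -121/30)
  seg 4: left by d9 = 137/2 → (-547/6, -121/30)
  seg 5: left by d6 = -89/15 → (-2557/30, -121/30)

d6 = -89/15
d7 = 68/3
d8 = 23/10
d9 = 137/2
endpoint = (-2557/30, -121/30)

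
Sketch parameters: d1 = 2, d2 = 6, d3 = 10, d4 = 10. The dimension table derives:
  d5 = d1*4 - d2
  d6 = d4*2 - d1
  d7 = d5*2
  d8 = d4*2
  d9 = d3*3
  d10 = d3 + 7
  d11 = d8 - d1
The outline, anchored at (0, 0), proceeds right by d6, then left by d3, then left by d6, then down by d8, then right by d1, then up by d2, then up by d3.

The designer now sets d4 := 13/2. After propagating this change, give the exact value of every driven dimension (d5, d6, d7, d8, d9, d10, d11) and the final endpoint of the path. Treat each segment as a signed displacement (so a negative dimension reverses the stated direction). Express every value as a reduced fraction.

d5 = 2
d6 = 11
d7 = 4
d8 = 13
d9 = 30
d10 = 17
d11 = 11
endpoint = (-8, 3)

Apply edit: d4 := 13/2
  d5 = d1*4 - d2 = 2
  d6 = d4*2 - d1 = 11
  d7 = d5*2 = 4
  d8 = d4*2 = 13
  d9 = d3*3 = 30
  d10 = d3 + 7 = 17
  d11 = d8 - d1 = 11
Walk from origin (0, 0):
  seg 1: right by d6 = 11 → (11, 0)
  seg 2: left by d3 = 10 → (1, 0)
  seg 3: left by d6 = 11 → (-10, 0)
  seg 4: down by d8 = 13 → (-10, -13)
  seg 5: right by d1 = 2 → (-8, -13)
  seg 6: up by d2 = 6 → (-8, -7)
  seg 7: up by d3 = 10 → (-8, 3)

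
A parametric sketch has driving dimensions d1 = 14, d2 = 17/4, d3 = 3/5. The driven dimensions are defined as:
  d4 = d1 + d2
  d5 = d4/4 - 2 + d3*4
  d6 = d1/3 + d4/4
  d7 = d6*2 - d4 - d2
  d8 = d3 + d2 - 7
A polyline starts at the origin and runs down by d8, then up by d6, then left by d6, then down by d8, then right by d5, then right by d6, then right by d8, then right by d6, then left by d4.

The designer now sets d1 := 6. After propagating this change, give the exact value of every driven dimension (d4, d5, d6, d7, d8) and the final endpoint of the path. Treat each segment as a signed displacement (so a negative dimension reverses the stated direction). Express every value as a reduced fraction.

d4 = 41/4
d5 = 237/80
d6 = 73/16
d7 = -43/8
d8 = -43/20
endpoint = (-39/8, 709/80)

Apply edit: d1 := 6
  d4 = d1 + d2 = 41/4
  d5 = d4/4 - 2 + d3*4 = 237/80
  d6 = d1/3 + d4/4 = 73/16
  d7 = d6*2 - d4 - d2 = -43/8
  d8 = d3 + d2 - 7 = -43/20
Walk from origin (0, 0):
  seg 1: down by d8 = -43/20 → (0, 43/20)
  seg 2: up by d6 = 73/16 → (0, 537/80)
  seg 3: left by d6 = 73/16 → (-73/16, 537/80)
  seg 4: down by d8 = -43/20 → (-73/16, 709/80)
  seg 5: right by d5 = 237/80 → (-8/5, 709/80)
  seg 6: right by d6 = 73/16 → (237/80, 709/80)
  seg 7: right by d8 = -43/20 → (13/16, 709/80)
  seg 8: right by d6 = 73/16 → (43/8, 709/80)
  seg 9: left by d4 = 41/4 → (-39/8, 709/80)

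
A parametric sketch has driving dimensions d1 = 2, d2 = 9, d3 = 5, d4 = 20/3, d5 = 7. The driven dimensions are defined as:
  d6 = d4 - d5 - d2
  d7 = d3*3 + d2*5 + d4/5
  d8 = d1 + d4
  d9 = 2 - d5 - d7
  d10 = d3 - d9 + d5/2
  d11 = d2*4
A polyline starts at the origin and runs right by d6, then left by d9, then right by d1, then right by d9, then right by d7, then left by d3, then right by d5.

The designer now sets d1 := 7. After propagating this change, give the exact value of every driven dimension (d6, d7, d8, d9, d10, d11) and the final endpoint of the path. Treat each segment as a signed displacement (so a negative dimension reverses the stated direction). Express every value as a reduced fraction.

Apply edit: d1 := 7
  d6 = d4 - d5 - d2 = -28/3
  d7 = d3*3 + d2*5 + d4/5 = 184/3
  d8 = d1 + d4 = 41/3
  d9 = 2 - d5 - d7 = -199/3
  d10 = d3 - d9 + d5/2 = 449/6
  d11 = d2*4 = 36
Walk from origin (0, 0):
  seg 1: right by d6 = -28/3 → (-28/3, 0)
  seg 2: left by d9 = -199/3 → (57, 0)
  seg 3: right by d1 = 7 → (64, 0)
  seg 4: right by d9 = -199/3 → (-7/3, 0)
  seg 5: right by d7 = 184/3 → (59, 0)
  seg 6: left by d3 = 5 → (54, 0)
  seg 7: right by d5 = 7 → (61, 0)

d6 = -28/3
d7 = 184/3
d8 = 41/3
d9 = -199/3
d10 = 449/6
d11 = 36
endpoint = (61, 0)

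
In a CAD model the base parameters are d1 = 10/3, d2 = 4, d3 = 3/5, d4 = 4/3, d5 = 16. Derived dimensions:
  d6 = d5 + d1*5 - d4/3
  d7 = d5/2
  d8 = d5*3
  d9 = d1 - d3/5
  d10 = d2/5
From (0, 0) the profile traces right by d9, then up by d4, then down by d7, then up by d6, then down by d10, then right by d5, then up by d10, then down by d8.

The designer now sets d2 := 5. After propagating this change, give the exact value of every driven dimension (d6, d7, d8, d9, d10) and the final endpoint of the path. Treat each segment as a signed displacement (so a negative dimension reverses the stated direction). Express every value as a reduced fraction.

Apply edit: d2 := 5
  d6 = d5 + d1*5 - d4/3 = 290/9
  d7 = d5/2 = 8
  d8 = d5*3 = 48
  d9 = d1 - d3/5 = 241/75
  d10 = d2/5 = 1
Walk from origin (0, 0):
  seg 1: right by d9 = 241/75 → (241/75, 0)
  seg 2: up by d4 = 4/3 → (241/75, 4/3)
  seg 3: down by d7 = 8 → (241/75, -20/3)
  seg 4: up by d6 = 290/9 → (241/75, 230/9)
  seg 5: down by d10 = 1 → (241/75, 221/9)
  seg 6: right by d5 = 16 → (1441/75, 221/9)
  seg 7: up by d10 = 1 → (1441/75, 230/9)
  seg 8: down by d8 = 48 → (1441/75, -202/9)

d6 = 290/9
d7 = 8
d8 = 48
d9 = 241/75
d10 = 1
endpoint = (1441/75, -202/9)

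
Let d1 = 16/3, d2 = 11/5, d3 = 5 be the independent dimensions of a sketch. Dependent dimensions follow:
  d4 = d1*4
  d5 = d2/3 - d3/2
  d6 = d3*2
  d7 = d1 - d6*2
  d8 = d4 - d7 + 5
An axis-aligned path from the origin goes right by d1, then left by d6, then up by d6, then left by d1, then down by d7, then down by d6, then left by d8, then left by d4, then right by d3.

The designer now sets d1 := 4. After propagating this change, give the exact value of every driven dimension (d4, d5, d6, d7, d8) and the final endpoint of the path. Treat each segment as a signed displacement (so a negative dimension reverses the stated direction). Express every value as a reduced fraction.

d4 = 16
d5 = -53/30
d6 = 10
d7 = -16
d8 = 37
endpoint = (-58, 16)

Apply edit: d1 := 4
  d4 = d1*4 = 16
  d5 = d2/3 - d3/2 = -53/30
  d6 = d3*2 = 10
  d7 = d1 - d6*2 = -16
  d8 = d4 - d7 + 5 = 37
Walk from origin (0, 0):
  seg 1: right by d1 = 4 → (4, 0)
  seg 2: left by d6 = 10 → (-6, 0)
  seg 3: up by d6 = 10 → (-6, 10)
  seg 4: left by d1 = 4 → (-10, 10)
  seg 5: down by d7 = -16 → (-10, 26)
  seg 6: down by d6 = 10 → (-10, 16)
  seg 7: left by d8 = 37 → (-47, 16)
  seg 8: left by d4 = 16 → (-63, 16)
  seg 9: right by d3 = 5 → (-58, 16)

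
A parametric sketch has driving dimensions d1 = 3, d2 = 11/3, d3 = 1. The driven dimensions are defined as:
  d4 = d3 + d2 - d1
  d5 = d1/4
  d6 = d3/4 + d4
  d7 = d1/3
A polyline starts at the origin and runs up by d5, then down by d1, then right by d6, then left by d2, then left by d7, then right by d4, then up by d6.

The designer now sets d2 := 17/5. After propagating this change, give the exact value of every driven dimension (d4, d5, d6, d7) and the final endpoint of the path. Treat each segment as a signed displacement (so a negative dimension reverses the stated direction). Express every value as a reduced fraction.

Apply edit: d2 := 17/5
  d4 = d3 + d2 - d1 = 7/5
  d5 = d1/4 = 3/4
  d6 = d3/4 + d4 = 33/20
  d7 = d1/3 = 1
Walk from origin (0, 0):
  seg 1: up by d5 = 3/4 → (0, 3/4)
  seg 2: down by d1 = 3 → (0, -9/4)
  seg 3: right by d6 = 33/20 → (33/20, -9/4)
  seg 4: left by d2 = 17/5 → (-7/4, -9/4)
  seg 5: left by d7 = 1 → (-11/4, -9/4)
  seg 6: right by d4 = 7/5 → (-27/20, -9/4)
  seg 7: up by d6 = 33/20 → (-27/20, -3/5)

d4 = 7/5
d5 = 3/4
d6 = 33/20
d7 = 1
endpoint = (-27/20, -3/5)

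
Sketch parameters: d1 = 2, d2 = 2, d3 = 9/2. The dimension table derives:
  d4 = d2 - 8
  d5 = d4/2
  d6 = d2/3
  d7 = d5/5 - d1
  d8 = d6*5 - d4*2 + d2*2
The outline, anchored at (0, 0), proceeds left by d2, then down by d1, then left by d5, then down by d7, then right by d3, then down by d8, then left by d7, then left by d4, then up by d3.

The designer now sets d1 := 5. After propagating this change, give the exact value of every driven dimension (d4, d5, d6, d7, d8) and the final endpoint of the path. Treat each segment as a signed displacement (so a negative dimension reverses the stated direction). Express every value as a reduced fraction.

Apply edit: d1 := 5
  d4 = d2 - 8 = -6
  d5 = d4/2 = -3
  d6 = d2/3 = 2/3
  d7 = d5/5 - d1 = -28/5
  d8 = d6*5 - d4*2 + d2*2 = 58/3
Walk from origin (0, 0):
  seg 1: left by d2 = 2 → (-2, 0)
  seg 2: down by d1 = 5 → (-2, -5)
  seg 3: left by d5 = -3 → (1, -5)
  seg 4: down by d7 = -28/5 → (1, 3/5)
  seg 5: right by d3 = 9/2 → (11/2, 3/5)
  seg 6: down by d8 = 58/3 → (11/2, -281/15)
  seg 7: left by d7 = -28/5 → (111/10, -281/15)
  seg 8: left by d4 = -6 → (171/10, -281/15)
  seg 9: up by d3 = 9/2 → (171/10, -427/30)

d4 = -6
d5 = -3
d6 = 2/3
d7 = -28/5
d8 = 58/3
endpoint = (171/10, -427/30)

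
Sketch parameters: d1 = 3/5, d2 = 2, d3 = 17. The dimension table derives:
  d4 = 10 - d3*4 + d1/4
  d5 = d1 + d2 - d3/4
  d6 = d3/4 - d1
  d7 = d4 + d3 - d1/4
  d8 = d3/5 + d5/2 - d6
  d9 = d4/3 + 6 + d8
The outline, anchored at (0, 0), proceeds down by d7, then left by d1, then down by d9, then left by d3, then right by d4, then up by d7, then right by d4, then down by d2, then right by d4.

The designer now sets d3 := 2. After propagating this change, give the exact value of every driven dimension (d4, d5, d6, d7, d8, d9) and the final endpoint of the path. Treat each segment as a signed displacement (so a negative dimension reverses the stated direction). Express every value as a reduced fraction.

Apply edit: d3 := 2
  d4 = 10 - d3*4 + d1/4 = 43/20
  d5 = d1 + d2 - d3/4 = 21/10
  d6 = d3/4 - d1 = -1/10
  d7 = d4 + d3 - d1/4 = 4
  d8 = d3/5 + d5/2 - d6 = 31/20
  d9 = d4/3 + 6 + d8 = 124/15
Walk from origin (0, 0):
  seg 1: down by d7 = 4 → (0, -4)
  seg 2: left by d1 = 3/5 → (-3/5, -4)
  seg 3: down by d9 = 124/15 → (-3/5, -184/15)
  seg 4: left by d3 = 2 → (-13/5, -184/15)
  seg 5: right by d4 = 43/20 → (-9/20, -184/15)
  seg 6: up by d7 = 4 → (-9/20, -124/15)
  seg 7: right by d4 = 43/20 → (17/10, -124/15)
  seg 8: down by d2 = 2 → (17/10, -154/15)
  seg 9: right by d4 = 43/20 → (77/20, -154/15)

d4 = 43/20
d5 = 21/10
d6 = -1/10
d7 = 4
d8 = 31/20
d9 = 124/15
endpoint = (77/20, -154/15)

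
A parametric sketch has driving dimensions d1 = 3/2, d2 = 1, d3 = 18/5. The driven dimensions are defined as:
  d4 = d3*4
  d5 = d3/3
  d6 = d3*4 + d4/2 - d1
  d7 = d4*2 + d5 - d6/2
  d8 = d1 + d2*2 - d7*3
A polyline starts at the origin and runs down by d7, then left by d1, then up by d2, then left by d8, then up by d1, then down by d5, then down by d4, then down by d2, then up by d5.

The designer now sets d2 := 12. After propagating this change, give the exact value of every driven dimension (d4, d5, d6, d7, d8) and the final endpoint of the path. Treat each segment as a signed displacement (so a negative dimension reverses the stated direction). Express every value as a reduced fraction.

Apply edit: d2 := 12
  d4 = d3*4 = 72/5
  d5 = d3/3 = 6/5
  d6 = d3*4 + d4/2 - d1 = 201/10
  d7 = d4*2 + d5 - d6/2 = 399/20
  d8 = d1 + d2*2 - d7*3 = -687/20
Walk from origin (0, 0):
  seg 1: down by d7 = 399/20 → (0, -399/20)
  seg 2: left by d1 = 3/2 → (-3/2, -399/20)
  seg 3: up by d2 = 12 → (-3/2, -159/20)
  seg 4: left by d8 = -687/20 → (657/20, -159/20)
  seg 5: up by d1 = 3/2 → (657/20, -129/20)
  seg 6: down by d5 = 6/5 → (657/20, -153/20)
  seg 7: down by d4 = 72/5 → (657/20, -441/20)
  seg 8: down by d2 = 12 → (657/20, -681/20)
  seg 9: up by d5 = 6/5 → (657/20, -657/20)

d4 = 72/5
d5 = 6/5
d6 = 201/10
d7 = 399/20
d8 = -687/20
endpoint = (657/20, -657/20)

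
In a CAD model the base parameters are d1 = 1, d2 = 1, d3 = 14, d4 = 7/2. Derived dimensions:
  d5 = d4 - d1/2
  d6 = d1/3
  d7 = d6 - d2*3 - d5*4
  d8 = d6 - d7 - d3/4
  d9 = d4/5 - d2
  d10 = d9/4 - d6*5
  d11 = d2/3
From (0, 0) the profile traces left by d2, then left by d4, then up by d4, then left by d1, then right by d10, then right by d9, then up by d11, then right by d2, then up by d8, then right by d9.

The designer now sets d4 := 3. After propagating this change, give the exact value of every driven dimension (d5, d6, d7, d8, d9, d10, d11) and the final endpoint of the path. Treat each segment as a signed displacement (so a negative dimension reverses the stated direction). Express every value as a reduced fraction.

d5 = 5/2
d6 = 1/3
d7 = -38/3
d8 = 19/2
d9 = -2/5
d10 = -53/30
d11 = 1/3
endpoint = (-197/30, 77/6)

Apply edit: d4 := 3
  d5 = d4 - d1/2 = 5/2
  d6 = d1/3 = 1/3
  d7 = d6 - d2*3 - d5*4 = -38/3
  d8 = d6 - d7 - d3/4 = 19/2
  d9 = d4/5 - d2 = -2/5
  d10 = d9/4 - d6*5 = -53/30
  d11 = d2/3 = 1/3
Walk from origin (0, 0):
  seg 1: left by d2 = 1 → (-1, 0)
  seg 2: left by d4 = 3 → (-4, 0)
  seg 3: up by d4 = 3 → (-4, 3)
  seg 4: left by d1 = 1 → (-5, 3)
  seg 5: right by d10 = -53/30 → (-203/30, 3)
  seg 6: right by d9 = -2/5 → (-43/6, 3)
  seg 7: up by d11 = 1/3 → (-43/6, 10/3)
  seg 8: right by d2 = 1 → (-37/6, 10/3)
  seg 9: up by d8 = 19/2 → (-37/6, 77/6)
  seg 10: right by d9 = -2/5 → (-197/30, 77/6)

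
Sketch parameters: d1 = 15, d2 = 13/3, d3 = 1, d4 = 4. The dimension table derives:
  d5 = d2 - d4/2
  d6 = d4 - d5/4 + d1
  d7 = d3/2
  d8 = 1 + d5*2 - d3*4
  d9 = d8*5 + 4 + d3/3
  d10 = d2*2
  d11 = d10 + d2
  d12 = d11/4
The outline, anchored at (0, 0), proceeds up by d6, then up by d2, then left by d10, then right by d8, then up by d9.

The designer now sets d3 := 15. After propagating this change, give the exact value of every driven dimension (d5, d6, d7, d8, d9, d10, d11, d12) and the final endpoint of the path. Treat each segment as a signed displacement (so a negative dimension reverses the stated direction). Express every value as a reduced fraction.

Apply edit: d3 := 15
  d5 = d2 - d4/2 = 7/3
  d6 = d4 - d5/4 + d1 = 221/12
  d7 = d3/2 = 15/2
  d8 = 1 + d5*2 - d3*4 = -163/3
  d9 = d8*5 + 4 + d3/3 = -788/3
  d10 = d2*2 = 26/3
  d11 = d10 + d2 = 13
  d12 = d11/4 = 13/4
Walk from origin (0, 0):
  seg 1: up by d6 = 221/12 → (0, 221/12)
  seg 2: up by d2 = 13/3 → (0, 91/4)
  seg 3: left by d10 = 26/3 → (-26/3, 91/4)
  seg 4: right by d8 = -163/3 → (-63, 91/4)
  seg 5: up by d9 = -788/3 → (-63, -2879/12)

d5 = 7/3
d6 = 221/12
d7 = 15/2
d8 = -163/3
d9 = -788/3
d10 = 26/3
d11 = 13
d12 = 13/4
endpoint = (-63, -2879/12)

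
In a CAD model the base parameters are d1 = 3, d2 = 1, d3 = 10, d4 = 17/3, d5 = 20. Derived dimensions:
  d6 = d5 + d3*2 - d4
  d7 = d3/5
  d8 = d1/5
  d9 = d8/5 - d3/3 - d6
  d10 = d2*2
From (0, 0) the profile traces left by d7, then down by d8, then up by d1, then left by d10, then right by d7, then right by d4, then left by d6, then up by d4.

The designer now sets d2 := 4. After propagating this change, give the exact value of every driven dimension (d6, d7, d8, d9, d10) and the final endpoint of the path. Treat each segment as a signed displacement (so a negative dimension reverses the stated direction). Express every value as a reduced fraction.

d6 = 103/3
d7 = 2
d8 = 3/5
d9 = -2816/75
d10 = 8
endpoint = (-110/3, 121/15)

Apply edit: d2 := 4
  d6 = d5 + d3*2 - d4 = 103/3
  d7 = d3/5 = 2
  d8 = d1/5 = 3/5
  d9 = d8/5 - d3/3 - d6 = -2816/75
  d10 = d2*2 = 8
Walk from origin (0, 0):
  seg 1: left by d7 = 2 → (-2, 0)
  seg 2: down by d8 = 3/5 → (-2, -3/5)
  seg 3: up by d1 = 3 → (-2, 12/5)
  seg 4: left by d10 = 8 → (-10, 12/5)
  seg 5: right by d7 = 2 → (-8, 12/5)
  seg 6: right by d4 = 17/3 → (-7/3, 12/5)
  seg 7: left by d6 = 103/3 → (-110/3, 12/5)
  seg 8: up by d4 = 17/3 → (-110/3, 121/15)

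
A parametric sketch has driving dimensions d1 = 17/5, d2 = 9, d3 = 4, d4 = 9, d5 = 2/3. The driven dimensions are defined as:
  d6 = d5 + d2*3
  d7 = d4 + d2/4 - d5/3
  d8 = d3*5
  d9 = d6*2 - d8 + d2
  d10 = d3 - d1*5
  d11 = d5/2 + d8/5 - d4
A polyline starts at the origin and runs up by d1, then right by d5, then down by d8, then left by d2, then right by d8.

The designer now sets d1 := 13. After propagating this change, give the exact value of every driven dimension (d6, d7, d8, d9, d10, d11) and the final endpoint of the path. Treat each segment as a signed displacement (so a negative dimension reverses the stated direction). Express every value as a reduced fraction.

Apply edit: d1 := 13
  d6 = d5 + d2*3 = 83/3
  d7 = d4 + d2/4 - d5/3 = 397/36
  d8 = d3*5 = 20
  d9 = d6*2 - d8 + d2 = 133/3
  d10 = d3 - d1*5 = -61
  d11 = d5/2 + d8/5 - d4 = -14/3
Walk from origin (0, 0):
  seg 1: up by d1 = 13 → (0, 13)
  seg 2: right by d5 = 2/3 → (2/3, 13)
  seg 3: down by d8 = 20 → (2/3, -7)
  seg 4: left by d2 = 9 → (-25/3, -7)
  seg 5: right by d8 = 20 → (35/3, -7)

d6 = 83/3
d7 = 397/36
d8 = 20
d9 = 133/3
d10 = -61
d11 = -14/3
endpoint = (35/3, -7)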